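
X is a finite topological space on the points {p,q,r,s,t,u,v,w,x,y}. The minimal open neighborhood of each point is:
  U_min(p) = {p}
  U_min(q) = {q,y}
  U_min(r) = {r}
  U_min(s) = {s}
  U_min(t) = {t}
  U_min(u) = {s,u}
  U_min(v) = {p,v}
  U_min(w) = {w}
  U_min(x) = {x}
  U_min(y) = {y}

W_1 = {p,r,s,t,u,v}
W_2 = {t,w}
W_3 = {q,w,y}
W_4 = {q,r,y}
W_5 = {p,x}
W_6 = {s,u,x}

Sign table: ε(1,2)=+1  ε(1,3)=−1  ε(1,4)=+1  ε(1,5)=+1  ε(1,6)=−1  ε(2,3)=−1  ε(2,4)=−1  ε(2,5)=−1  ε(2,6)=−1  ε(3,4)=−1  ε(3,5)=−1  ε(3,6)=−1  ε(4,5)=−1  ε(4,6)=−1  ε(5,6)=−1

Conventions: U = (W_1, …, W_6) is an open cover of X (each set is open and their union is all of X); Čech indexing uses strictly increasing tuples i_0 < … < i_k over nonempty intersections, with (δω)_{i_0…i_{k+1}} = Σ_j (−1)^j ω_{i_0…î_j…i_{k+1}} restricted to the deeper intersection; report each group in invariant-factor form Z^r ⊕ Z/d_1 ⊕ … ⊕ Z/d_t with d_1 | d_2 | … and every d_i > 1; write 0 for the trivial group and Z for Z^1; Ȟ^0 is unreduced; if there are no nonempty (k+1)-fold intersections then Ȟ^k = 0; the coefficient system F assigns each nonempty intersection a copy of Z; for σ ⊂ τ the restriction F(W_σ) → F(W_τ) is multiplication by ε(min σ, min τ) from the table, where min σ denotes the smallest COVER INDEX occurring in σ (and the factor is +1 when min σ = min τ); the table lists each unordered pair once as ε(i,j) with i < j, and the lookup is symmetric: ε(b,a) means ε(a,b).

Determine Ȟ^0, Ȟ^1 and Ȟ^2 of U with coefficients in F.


intersection data:
  W12={t} W14={r} W15={p} W16={s,u} W23={w} W34={q,y} W56={x}
C dims 6,7; δ0: rk 5, SNF 1^5
Ȟ^0 = (6 − 5) − 0 = 1, so Ȟ^0 ≅ Z
Ȟ^1 = (7 − 0) − 5 = 2, so Ȟ^1 ≅ Z^2
Ȟ^2 = (0 − 0) − 0 = 0, so Ȟ^2 ≅ 0

Ȟ^0(U;F) ≅ Z; Ȟ^1(U;F) ≅ Z^2; Ȟ^2(U;F) ≅ 0


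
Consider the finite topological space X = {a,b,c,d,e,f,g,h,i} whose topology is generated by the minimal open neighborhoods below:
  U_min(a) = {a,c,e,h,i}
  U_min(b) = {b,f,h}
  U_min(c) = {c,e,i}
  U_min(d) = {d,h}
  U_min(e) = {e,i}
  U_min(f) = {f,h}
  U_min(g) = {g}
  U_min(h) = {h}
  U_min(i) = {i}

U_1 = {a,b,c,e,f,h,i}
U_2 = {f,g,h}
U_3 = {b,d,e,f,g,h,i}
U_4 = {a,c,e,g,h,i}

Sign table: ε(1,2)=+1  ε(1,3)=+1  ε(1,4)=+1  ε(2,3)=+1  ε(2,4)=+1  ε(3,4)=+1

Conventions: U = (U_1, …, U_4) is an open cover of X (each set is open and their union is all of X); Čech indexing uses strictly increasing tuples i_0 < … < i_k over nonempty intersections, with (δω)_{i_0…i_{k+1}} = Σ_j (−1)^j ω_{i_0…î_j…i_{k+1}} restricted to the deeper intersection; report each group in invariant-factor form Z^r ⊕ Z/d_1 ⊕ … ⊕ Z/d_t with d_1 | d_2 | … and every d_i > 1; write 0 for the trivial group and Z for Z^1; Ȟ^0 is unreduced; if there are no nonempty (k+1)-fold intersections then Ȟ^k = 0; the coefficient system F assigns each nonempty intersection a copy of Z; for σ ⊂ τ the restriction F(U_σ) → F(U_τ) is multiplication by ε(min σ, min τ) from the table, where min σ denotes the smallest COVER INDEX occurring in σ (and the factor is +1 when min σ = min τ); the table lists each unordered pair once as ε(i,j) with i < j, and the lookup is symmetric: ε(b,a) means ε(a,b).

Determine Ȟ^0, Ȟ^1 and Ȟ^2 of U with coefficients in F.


Ȟ^0 ≅ Z,  Ȟ^1 ≅ 0,  Ȟ^2 ≅ 0

nonempty overlaps:
  U12={f,h} U13={b,e,f,h,i} U14={a,c,e,h,i} U23={f,g,h} U24={g,h} U34={e,g,h,i}
  U123={f,h} U124={h} U134={e,h,i} U234={g,h}
  U1234={h}
C dims 4,6,4,1; δ0: rk 3, SNF 1^3; δ1: rk 3, SNF 1^3; δ2: rk 1, SNF 1^1
degree 0: 4−3−0 = 1 → Ȟ^0 ≅ Z
degree 1: 6−3−3 = 0 → Ȟ^1 ≅ 0
degree 2: 4−1−3 = 0 → Ȟ^2 ≅ 0


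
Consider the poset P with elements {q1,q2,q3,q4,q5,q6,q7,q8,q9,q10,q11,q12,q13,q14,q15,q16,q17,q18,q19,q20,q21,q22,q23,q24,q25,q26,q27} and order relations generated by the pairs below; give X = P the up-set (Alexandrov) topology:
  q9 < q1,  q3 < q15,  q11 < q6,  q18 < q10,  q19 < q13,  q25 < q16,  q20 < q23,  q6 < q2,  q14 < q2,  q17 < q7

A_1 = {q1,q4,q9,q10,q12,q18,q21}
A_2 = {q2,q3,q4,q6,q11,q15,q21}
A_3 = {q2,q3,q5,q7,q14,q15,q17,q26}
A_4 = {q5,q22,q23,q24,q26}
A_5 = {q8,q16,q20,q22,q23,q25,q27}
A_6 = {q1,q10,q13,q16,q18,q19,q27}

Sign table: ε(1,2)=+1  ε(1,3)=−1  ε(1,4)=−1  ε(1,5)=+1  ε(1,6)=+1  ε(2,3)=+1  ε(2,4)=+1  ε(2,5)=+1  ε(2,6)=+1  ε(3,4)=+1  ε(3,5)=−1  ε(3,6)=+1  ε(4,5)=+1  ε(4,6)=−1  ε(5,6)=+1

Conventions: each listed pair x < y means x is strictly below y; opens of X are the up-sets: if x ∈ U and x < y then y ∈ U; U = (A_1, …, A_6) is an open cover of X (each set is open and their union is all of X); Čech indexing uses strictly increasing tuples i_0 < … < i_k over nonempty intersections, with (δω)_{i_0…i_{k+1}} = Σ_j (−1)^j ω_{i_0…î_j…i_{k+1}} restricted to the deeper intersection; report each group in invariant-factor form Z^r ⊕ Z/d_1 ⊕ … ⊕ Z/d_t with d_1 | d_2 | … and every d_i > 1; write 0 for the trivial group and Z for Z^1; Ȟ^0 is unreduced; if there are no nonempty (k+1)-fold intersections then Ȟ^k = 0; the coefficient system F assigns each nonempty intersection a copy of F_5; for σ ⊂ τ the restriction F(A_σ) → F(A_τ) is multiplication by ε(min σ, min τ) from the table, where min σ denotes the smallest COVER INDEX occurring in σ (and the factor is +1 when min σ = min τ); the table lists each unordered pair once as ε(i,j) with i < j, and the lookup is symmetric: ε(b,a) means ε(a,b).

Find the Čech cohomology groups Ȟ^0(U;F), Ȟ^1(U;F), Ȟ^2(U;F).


nonempty overlaps:
  A12={q4,q21} A16={q1,q10,q18} A23={q2,q3,q15} A34={q5,q26} A45={q22,q23} A56={q16,q27}
C dims 6,6; δ0: rk_F5 5
degree 0: 6−5−0 = 1 → Ȟ^0 ≅ Z/5
degree 1: 6−0−5 = 1 → Ȟ^1 ≅ Z/5
degree 2: 0−0−0 = 0 → Ȟ^2 ≅ 0

Ȟ^0(U;F) ≅ Z/5, Ȟ^1(U;F) ≅ Z/5 and Ȟ^2(U;F) ≅ 0


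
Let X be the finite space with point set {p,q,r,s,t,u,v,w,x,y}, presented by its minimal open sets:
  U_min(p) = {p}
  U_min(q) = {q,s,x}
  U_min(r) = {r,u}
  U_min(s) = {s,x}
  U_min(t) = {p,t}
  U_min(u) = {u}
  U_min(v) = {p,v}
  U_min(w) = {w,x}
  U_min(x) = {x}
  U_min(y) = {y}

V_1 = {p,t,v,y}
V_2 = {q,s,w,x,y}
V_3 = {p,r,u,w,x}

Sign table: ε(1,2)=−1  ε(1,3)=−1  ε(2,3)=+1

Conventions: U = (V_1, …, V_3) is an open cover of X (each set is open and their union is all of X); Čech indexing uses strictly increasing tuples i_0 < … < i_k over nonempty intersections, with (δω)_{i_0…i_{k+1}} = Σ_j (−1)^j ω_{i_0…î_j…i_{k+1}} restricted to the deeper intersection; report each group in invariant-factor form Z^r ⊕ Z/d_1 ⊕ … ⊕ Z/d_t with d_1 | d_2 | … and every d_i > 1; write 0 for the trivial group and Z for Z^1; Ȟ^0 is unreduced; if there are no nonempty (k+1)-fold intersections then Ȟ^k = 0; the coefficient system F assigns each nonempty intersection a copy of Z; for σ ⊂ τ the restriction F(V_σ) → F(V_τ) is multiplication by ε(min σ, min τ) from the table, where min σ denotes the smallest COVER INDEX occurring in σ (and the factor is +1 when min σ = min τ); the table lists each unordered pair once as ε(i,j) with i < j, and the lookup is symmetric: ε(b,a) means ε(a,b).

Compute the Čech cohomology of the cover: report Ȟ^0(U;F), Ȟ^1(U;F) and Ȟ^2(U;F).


Ȟ^0 ≅ Z; Ȟ^1 ≅ Z; Ȟ^2 ≅ 0

nerve of the cover:
  V12={y} V13={p} V23={w,x}
C dims 3,3; δ0: rk 2, SNF 1^2
Ȟ^0 = (3 − 2) − 0 = 1, so Ȟ^0 ≅ Z
Ȟ^1 = (3 − 0) − 2 = 1, so Ȟ^1 ≅ Z
Ȟ^2 = (0 − 0) − 0 = 0, so Ȟ^2 ≅ 0


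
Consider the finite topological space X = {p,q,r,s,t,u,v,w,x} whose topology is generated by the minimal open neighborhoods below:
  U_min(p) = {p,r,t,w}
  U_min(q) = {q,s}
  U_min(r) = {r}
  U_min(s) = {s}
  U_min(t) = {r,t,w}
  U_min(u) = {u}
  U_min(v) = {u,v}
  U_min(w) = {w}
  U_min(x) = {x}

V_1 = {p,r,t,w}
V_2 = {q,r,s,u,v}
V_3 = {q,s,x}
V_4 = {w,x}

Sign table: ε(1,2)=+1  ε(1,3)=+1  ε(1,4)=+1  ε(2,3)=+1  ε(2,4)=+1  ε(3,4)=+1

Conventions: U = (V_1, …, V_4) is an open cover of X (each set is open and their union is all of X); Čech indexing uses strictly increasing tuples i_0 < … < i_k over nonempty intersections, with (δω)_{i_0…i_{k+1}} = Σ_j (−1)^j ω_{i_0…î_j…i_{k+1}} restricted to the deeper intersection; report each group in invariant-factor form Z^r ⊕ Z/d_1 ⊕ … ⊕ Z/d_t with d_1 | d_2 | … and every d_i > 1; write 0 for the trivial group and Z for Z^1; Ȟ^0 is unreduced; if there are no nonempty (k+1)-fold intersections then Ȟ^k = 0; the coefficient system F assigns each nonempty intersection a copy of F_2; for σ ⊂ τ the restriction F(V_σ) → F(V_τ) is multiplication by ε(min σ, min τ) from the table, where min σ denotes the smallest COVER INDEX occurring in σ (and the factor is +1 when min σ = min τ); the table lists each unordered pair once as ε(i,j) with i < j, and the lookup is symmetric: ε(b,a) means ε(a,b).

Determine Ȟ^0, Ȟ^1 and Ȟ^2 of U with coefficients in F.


cover nerve:
  V12={r} V14={w} V23={q,s} V34={x}
C dims 4,4; δ0: rk_F2 3
Ȟ^0: (4−3)−0=1 ⇒ Z/2
Ȟ^1: (4−0)−3=1 ⇒ Z/2
Ȟ^2: (0−0)−0=0 ⇒ 0

Ȟ^0(U;F) ≅ Z/2, Ȟ^1(U;F) ≅ Z/2, Ȟ^2(U;F) ≅ 0


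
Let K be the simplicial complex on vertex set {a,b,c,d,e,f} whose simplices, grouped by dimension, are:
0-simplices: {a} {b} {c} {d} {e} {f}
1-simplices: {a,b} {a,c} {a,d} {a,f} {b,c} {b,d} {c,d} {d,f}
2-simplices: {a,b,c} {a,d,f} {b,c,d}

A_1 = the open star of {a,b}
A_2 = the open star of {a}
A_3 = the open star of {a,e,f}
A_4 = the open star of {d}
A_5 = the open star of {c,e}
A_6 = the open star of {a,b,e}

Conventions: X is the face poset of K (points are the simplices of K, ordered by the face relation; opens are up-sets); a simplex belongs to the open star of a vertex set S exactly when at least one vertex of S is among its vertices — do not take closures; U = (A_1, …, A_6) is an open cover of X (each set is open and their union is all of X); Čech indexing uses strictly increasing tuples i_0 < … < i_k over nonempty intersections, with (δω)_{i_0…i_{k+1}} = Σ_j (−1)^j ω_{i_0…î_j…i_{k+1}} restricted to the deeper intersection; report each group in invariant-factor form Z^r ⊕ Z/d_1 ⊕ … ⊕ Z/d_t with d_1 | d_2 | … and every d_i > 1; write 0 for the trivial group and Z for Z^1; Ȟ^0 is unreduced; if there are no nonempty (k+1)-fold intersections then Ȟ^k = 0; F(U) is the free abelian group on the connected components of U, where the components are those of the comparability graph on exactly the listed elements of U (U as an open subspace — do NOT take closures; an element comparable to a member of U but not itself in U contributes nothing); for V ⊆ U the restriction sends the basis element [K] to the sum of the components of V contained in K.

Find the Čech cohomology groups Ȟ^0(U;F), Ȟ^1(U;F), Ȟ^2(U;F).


Ȟ^0 ≅ Z^2, Ȟ^1 ≅ Z and Ȟ^2 ≅ 0

nonempty overlaps:
  A1={{a},{b},{a,b},{a,c},{a,d},{a,f},{b,c},{b,d},{a,b,c},{a,d,f},{b,c,d}} A2={{a},{a,b},{a,c},{a,d},{a,f},{a,b,c},{a,d,f}} A3={{a},{e},{f},{a,b},{a,c},{a,d},{a,f},{d,f},{a,b,c},{a,d,f}} A4={{d},{a,d},{b,d},{c,d},{d,f},{a,d,f},{b,c,d}} A5={{c},{e},{a,c},{b,c},{c,d},{a,b,c},{b,c,d}} A6={{a},{b},{e},{a,b},{a,c},{a,d},{a,f},{b,c},{b,d},{a,b,c},{a,d,f},{b,c,d}}
  A12={{a},{a,b},{a,c},{a,d},{a,f},{a,b,c},{a,d,f}} A13={{a},{a,b},{a,c},{a,d},{a,f},{a,b,c},{a,d,f}} A14={{a,d},{b,d},{a,d,f},{b,c,d}} A15={{a,c},{b,c},{a,b,c},{b,c,d}} A16={{a},{b},{a,b},{a,c},{a,d},{a,f},{b,c},{b,d},{a,b,c},{a,d,f},{b,c,d}} A23={{a},{a,b},{a,c},{a,d},{a,f},{a,b,c},{a,d,f}} A24={{a,d},{a,d,f}} A25={{a,c},{a,b,c}} A26={{a},{a,b},{a,c},{a,d},{a,f},{a,b,c},{a,d,f}} A34={{a,d},{d,f},{a,d,f}} A35={{e},{a,c},{a,b,c}} A36={{a},{e},{a,b},{a,c},{a,d},{a,f},{a,b,c},{a,d,f}} A45={{c,d},{b,c,d}} A46={{a,d},{b,d},{a,d,f},{b,c,d}} A56={{e},{a,c},{b,c},{a,b,c},{b,c,d}}
  A123={{a},{a,b},{a,c},{a,d},{a,f},{a,b,c},{a,d,f}} A124={{a,d},{a,d,f}} A125={{a,c},{a,b,c}} A126={{a},{a,b},{a,c},{a,d},{a,f},{a,b,c},{a,d,f}} A134={{a,d},{a,d,f}} A135={{a,c},{a,b,c}} A136={{a},{a,b},{a,c},{a,d},{a,f},{a,b,c},{a,d,f}} A145={{b,c,d}} A146={{a,d},{b,d},{a,d,f},{b,c,d}} A156={{a,c},{b,c},{a,b,c},{b,c,d}} A234={{a,d},{a,d,f}} A235={{a,c},{a,b,c}} A236={{a},{a,b},{a,c},{a,d},{a,f},{a,b,c},{a,d,f}} A246={{a,d},{a,d,f}} A256={{a,c},{a,b,c}} A346={{a,d},{a,d,f}} A356={{e},{a,c},{a,b,c}} A456={{b,c,d}}
  A1234={{a,d},{a,d,f}} A1235={{a,c},{a,b,c}} A1236={{a},{a,b},{a,c},{a,d},{a,f},{a,b,c},{a,d,f}} A1246={{a,d},{a,d,f}} A1256={{a,c},{a,b,c}} A1346={{a,d},{a,d,f}} A1356={{a,c},{a,b,c}} A1456={{b,c,d}} A2346={{a,d},{a,d,f}} A2356={{a,c},{a,b,c}}
  A12346={{a,d},{a,d,f}} A12356={{a,c},{a,b,c}}
components per intersection:
  A1: {{a},{b},{a,b},{a,c},{a,d},{a,f},{b,c},{b,d},{a,b,c},{a,d,f},{b,c,d}}
  A2: {{a},{a,b},{a,c},{a,d},{a,f},{a,b,c},{a,d,f}}
  A3: {{a},{f},{a,b},{a,c},{a,d},{a,f},{d,f},{a,b,c},{a,d,f}} {{e}}
  A4: {{d},{a,d},{b,d},{c,d},{d,f},{a,d,f},{b,c,d}}
  A5: {{c},{a,c},{b,c},{c,d},{a,b,c},{b,c,d}} {{e}}
  A6: {{a},{b},{a,b},{a,c},{a,d},{a,f},{b,c},{b,d},{a,b,c},{a,d,f},{b,c,d}} {{e}}
  A12: {{a},{a,b},{a,c},{a,d},{a,f},{a,b,c},{a,d,f}}
  A13: {{a},{a,b},{a,c},{a,d},{a,f},{a,b,c},{a,d,f}}
  A14: {{a,d},{a,d,f}} {{b,d},{b,c,d}}
  A15: {{a,c},{b,c},{a,b,c},{b,c,d}}
  A16: {{a},{b},{a,b},{a,c},{a,d},{a,f},{b,c},{b,d},{a,b,c},{a,d,f},{b,c,d}}
  A23: {{a},{a,b},{a,c},{a,d},{a,f},{a,b,c},{a,d,f}}
  A24: {{a,d},{a,d,f}}
  A25: {{a,c},{a,b,c}}
  A26: {{a},{a,b},{a,c},{a,d},{a,f},{a,b,c},{a,d,f}}
  A34: {{a,d},{d,f},{a,d,f}}
  A35: {{e}} {{a,c},{a,b,c}}
  A36: {{a},{a,b},{a,c},{a,d},{a,f},{a,b,c},{a,d,f}} {{e}}
  A45: {{c,d},{b,c,d}}
  A46: {{a,d},{a,d,f}} {{b,d},{b,c,d}}
  A56: {{e}} {{a,c},{b,c},{a,b,c},{b,c,d}}
  A123: {{a},{a,b},{a,c},{a,d},{a,f},{a,b,c},{a,d,f}}
  A124: {{a,d},{a,d,f}}
  A125: {{a,c},{a,b,c}}
  A126: {{a},{a,b},{a,c},{a,d},{a,f},{a,b,c},{a,d,f}}
  A134: {{a,d},{a,d,f}}
  A135: {{a,c},{a,b,c}}
  A136: {{a},{a,b},{a,c},{a,d},{a,f},{a,b,c},{a,d,f}}
  A145: {{b,c,d}}
  A146: {{a,d},{a,d,f}} {{b,d},{b,c,d}}
  A156: {{a,c},{b,c},{a,b,c},{b,c,d}}
  A234: {{a,d},{a,d,f}}
  A235: {{a,c},{a,b,c}}
  A236: {{a},{a,b},{a,c},{a,d},{a,f},{a,b,c},{a,d,f}}
  A246: {{a,d},{a,d,f}}
  A256: {{a,c},{a,b,c}}
  A346: {{a,d},{a,d,f}}
  A356: {{e}} {{a,c},{a,b,c}}
  A456: {{b,c,d}}
  A1234: {{a,d},{a,d,f}}
  A1235: {{a,c},{a,b,c}}
  A1236: {{a},{a,b},{a,c},{a,d},{a,f},{a,b,c},{a,d,f}}
  A1246: {{a,d},{a,d,f}}
  A1256: {{a,c},{a,b,c}}
  A1346: {{a,d},{a,d,f}}
  A1356: {{a,c},{a,b,c}}
  A1456: {{b,c,d}}
  A2346: {{a,d},{a,d,f}}
  A2356: {{a,c},{a,b,c}}
  A12346: {{a,d},{a,d,f}}
  A12356: {{a,c},{a,b,c}}
C dims 9,20,20,10; δ0: rk 7, SNF 1^7; δ1: rk 12, SNF 1^12; δ2: rk 8, SNF 1^8
degree 0: 9−7−0 = 2 → Ȟ^0 ≅ Z^2
degree 1: 20−12−7 = 1 → Ȟ^1 ≅ Z
degree 2: 20−8−12 = 0 → Ȟ^2 ≅ 0


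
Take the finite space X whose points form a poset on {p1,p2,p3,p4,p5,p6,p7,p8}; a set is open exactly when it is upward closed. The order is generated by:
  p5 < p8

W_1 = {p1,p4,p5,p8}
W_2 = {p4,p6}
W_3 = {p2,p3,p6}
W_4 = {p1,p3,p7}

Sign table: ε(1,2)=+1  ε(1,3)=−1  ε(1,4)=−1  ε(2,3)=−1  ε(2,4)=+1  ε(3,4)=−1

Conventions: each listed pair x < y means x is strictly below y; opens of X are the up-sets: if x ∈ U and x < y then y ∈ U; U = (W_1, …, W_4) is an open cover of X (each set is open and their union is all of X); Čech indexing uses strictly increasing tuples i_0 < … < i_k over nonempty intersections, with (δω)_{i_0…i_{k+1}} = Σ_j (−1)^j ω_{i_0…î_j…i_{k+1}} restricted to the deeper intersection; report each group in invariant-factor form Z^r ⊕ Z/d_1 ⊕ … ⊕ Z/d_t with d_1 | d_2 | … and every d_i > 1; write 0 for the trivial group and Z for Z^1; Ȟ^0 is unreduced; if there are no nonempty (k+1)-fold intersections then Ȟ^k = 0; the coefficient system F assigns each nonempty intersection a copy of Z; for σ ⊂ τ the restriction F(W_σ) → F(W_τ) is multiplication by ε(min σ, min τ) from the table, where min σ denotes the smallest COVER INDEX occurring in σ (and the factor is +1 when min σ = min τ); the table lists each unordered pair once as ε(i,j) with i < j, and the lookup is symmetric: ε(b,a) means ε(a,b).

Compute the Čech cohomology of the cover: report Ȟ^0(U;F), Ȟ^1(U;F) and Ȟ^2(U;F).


nerve simplices:
  W12={p4} W14={p1} W23={p6} W34={p3}
C dims 4,4; δ0: rk 4, SNF 1^3·2
degree 0: 4−4−0 = 0 → Ȟ^0 ≅ 0
degree 1: 4−0−4 = 0 plus torsion [2] → Ȟ^1 ≅ Z/2
degree 2: 0−0−0 = 0 → Ȟ^2 ≅ 0

Ȟ^0 ≅ 0,  Ȟ^1 ≅ Z/2,  Ȟ^2 ≅ 0


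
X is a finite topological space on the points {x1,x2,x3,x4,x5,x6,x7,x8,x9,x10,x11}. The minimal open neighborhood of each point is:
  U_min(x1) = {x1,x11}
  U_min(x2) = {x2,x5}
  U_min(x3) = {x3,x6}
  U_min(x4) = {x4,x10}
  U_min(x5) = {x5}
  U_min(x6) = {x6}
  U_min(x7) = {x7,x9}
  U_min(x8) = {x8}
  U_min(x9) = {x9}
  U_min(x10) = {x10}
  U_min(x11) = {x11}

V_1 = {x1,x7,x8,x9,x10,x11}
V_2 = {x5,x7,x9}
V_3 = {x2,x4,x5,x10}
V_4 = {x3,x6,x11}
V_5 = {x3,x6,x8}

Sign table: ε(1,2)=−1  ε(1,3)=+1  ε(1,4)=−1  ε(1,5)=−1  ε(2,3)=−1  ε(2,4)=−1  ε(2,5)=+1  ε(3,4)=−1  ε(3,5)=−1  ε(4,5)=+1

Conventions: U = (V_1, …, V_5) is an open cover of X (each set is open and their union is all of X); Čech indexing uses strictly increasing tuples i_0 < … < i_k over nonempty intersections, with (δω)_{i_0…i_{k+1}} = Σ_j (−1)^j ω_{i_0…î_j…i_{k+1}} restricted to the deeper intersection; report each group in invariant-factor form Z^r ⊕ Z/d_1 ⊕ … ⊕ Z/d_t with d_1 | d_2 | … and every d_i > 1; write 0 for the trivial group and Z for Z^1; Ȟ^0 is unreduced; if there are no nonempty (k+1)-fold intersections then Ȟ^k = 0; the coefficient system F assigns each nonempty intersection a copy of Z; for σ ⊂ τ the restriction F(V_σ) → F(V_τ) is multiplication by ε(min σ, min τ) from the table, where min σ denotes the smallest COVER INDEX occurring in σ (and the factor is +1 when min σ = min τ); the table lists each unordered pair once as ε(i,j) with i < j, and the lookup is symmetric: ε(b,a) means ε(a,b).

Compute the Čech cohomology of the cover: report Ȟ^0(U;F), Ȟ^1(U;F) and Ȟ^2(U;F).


intersection data:
  V12={x7,x9} V13={x10} V14={x11} V15={x8} V23={x5} V45={x3,x6}
C dims 5,6; δ0: rk 4, SNF 1^4
Ȟ^0 = (5 − 4) − 0 = 1, so Ȟ^0 ≅ Z
Ȟ^1 = (6 − 0) − 4 = 2, so Ȟ^1 ≅ Z^2
Ȟ^2 = (0 − 0) − 0 = 0, so Ȟ^2 ≅ 0

Ȟ^0 = Z, Ȟ^1 = Z^2, Ȟ^2 = 0


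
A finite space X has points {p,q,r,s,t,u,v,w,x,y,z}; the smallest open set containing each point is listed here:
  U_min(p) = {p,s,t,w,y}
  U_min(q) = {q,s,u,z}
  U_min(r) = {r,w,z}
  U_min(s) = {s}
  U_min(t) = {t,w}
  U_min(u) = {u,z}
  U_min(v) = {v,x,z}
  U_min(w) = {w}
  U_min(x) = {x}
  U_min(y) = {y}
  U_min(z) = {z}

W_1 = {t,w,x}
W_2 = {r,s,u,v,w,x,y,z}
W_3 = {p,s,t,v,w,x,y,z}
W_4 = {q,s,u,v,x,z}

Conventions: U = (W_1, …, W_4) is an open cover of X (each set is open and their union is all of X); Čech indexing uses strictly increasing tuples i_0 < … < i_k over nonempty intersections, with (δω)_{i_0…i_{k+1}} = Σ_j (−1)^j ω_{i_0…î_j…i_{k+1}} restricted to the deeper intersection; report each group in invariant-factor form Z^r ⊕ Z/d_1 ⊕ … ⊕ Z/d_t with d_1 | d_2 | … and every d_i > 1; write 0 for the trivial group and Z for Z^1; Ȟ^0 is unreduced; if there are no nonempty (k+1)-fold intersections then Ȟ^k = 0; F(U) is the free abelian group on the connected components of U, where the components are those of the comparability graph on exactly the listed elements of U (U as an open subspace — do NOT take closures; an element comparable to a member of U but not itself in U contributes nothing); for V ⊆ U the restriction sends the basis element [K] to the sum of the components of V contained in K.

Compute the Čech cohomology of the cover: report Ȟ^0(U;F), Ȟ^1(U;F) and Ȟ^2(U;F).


Ȟ^0 = Z; Ȟ^1 = Z; Ȟ^2 = 0

nonempty overlaps:
  W12={w,x} W13={t,w,x} W14={x} W23={s,v,w,x,y,z} W24={s,u,v,x,z} W34={s,v,x,z}
  W123={w,x} W124={x} W134={x} W234={s,v,x,z}
  W1234={x}
components per intersection:
  W1: {t,w} {x}
  W2: {r,u,v,w,x,z} {s} {y}
  W3: {p,s,t,w,y} {v,x,z}
  W4: {q,s,u,v,x,z}
  W12: {w} {x}
  W13: {t,w} {x}
  W14: {x}
  W23: {s} {v,x,z} {w} {y}
  W24: {s} {u,v,x,z}
  W34: {s} {v,x,z}
  W123: {w} {x}
  W124: {x}
  W134: {x}
  W234: {s} {v,x,z}
  W1234: {x}
C dims 8,13,6,1; δ0: rk 7, SNF 1^7; δ1: rk 5, SNF 1^5; δ2: rk 1, SNF 1^1
degree 0: 8−7−0 = 1 → Ȟ^0 ≅ Z
degree 1: 13−5−7 = 1 → Ȟ^1 ≅ Z
degree 2: 6−1−5 = 0 → Ȟ^2 ≅ 0


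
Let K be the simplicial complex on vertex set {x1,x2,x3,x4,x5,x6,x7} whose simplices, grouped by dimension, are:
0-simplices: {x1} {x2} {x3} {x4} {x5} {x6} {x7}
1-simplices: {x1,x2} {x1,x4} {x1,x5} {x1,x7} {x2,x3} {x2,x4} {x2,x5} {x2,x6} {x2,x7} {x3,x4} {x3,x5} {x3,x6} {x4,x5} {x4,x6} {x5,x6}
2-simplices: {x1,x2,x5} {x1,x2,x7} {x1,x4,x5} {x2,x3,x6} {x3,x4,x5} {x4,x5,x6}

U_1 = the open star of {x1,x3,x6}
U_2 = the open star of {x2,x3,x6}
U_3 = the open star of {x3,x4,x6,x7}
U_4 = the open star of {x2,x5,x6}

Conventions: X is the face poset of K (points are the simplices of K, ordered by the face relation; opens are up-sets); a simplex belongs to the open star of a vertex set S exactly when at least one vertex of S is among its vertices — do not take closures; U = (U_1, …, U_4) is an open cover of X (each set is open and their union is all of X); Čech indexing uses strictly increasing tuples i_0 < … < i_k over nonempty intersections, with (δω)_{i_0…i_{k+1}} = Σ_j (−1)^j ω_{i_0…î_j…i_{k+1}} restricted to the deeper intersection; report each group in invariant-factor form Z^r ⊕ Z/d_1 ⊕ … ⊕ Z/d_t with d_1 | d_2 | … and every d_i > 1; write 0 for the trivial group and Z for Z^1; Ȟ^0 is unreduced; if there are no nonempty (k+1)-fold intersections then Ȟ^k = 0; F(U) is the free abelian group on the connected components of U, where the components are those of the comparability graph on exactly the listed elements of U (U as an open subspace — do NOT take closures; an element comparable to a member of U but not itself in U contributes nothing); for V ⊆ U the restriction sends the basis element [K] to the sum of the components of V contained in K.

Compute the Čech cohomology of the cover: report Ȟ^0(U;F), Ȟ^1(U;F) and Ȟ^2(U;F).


cover nerve:
  U1={{x1},{x3},{x6},{x1,x2},{x1,x4},{x1,x5},{x1,x7},{x2,x3},{x2,x6},{x3,x4},{x3,x5},{x3,x6},{x4,x6},{x5,x6},{x1,x2,x5},{x1,x2,x7},{x1,x4,x5},{x2,x3,x6},{x3,x4,x5},{x4,x5,x6}} U2={{x2},{x3},{x6},{x1,x2},{x2,x3},{x2,x4},{x2,x5},{x2,x6},{x2,x7},{x3,x4},{x3,x5},{x3,x6},{x4,x6},{x5,x6},{x1,x2,x5},{x1,x2,x7},{x2,x3,x6},{x3,x4,x5},{x4,x5,x6}} U3={{x3},{x4},{x6},{x7},{x1,x4},{x1,x7},{x2,x3},{x2,x4},{x2,x6},{x2,x7},{x3,x4},{x3,x5},{x3,x6},{x4,x5},{x4,x6},{x5,x6},{x1,x2,x7},{x1,x4,x5},{x2,x3,x6},{x3,x4,x5},{x4,x5,x6}} U4={{x2},{x5},{x6},{x1,x2},{x1,x5},{x2,x3},{x2,x4},{x2,x5},{x2,x6},{x2,x7},{x3,x5},{x3,x6},{x4,x5},{x4,x6},{x5,x6},{x1,x2,x5},{x1,x2,x7},{x1,x4,x5},{x2,x3,x6},{x3,x4,x5},{x4,x5,x6}}
  U12={{x3},{x6},{x1,x2},{x2,x3},{x2,x6},{x3,x4},{x3,x5},{x3,x6},{x4,x6},{x5,x6},{x1,x2,x5},{x1,x2,x7},{x2,x3,x6},{x3,x4,x5},{x4,x5,x6}} U13={{x3},{x6},{x1,x4},{x1,x7},{x2,x3},{x2,x6},{x3,x4},{x3,x5},{x3,x6},{x4,x6},{x5,x6},{x1,x2,x7},{x1,x4,x5},{x2,x3,x6},{x3,x4,x5},{x4,x5,x6}} U14={{x6},{x1,x2},{x1,x5},{x2,x3},{x2,x6},{x3,x5},{x3,x6},{x4,x6},{x5,x6},{x1,x2,x5},{x1,x2,x7},{x1,x4,x5},{x2,x3,x6},{x3,x4,x5},{x4,x5,x6}} U23={{x3},{x6},{x2,x3},{x2,x4},{x2,x6},{x2,x7},{x3,x4},{x3,x5},{x3,x6},{x4,x6},{x5,x6},{x1,x2,x7},{x2,x3,x6},{x3,x4,x5},{x4,x5,x6}} U24={{x2},{x6},{x1,x2},{x2,x3},{x2,x4},{x2,x5},{x2,x6},{x2,x7},{x3,x5},{x3,x6},{x4,x6},{x5,x6},{x1,x2,x5},{x1,x2,x7},{x2,x3,x6},{x3,x4,x5},{x4,x5,x6}} U34={{x6},{x2,x3},{x2,x4},{x2,x6},{x2,x7},{x3,x5},{x3,x6},{x4,x5},{x4,x6},{x5,x6},{x1,x2,x7},{x1,x4,x5},{x2,x3,x6},{x3,x4,x5},{x4,x5,x6}}
  U123={{x3},{x6},{x2,x3},{x2,x6},{x3,x4},{x3,x5},{x3,x6},{x4,x6},{x5,x6},{x1,x2,x7},{x2,x3,x6},{x3,x4,x5},{x4,x5,x6}} U124={{x6},{x1,x2},{x2,x3},{x2,x6},{x3,x5},{x3,x6},{x4,x6},{x5,x6},{x1,x2,x5},{x1,x2,x7},{x2,x3,x6},{x3,x4,x5},{x4,x5,x6}} U134={{x6},{x2,x3},{x2,x6},{x3,x5},{x3,x6},{x4,x6},{x5,x6},{x1,x2,x7},{x1,x4,x5},{x2,x3,x6},{x3,x4,x5},{x4,x5,x6}} U234={{x6},{x2,x3},{x2,x4},{x2,x6},{x2,x7},{x3,x5},{x3,x6},{x4,x6},{x5,x6},{x1,x2,x7},{x2,x3,x6},{x3,x4,x5},{x4,x5,x6}}
  U1234={{x6},{x2,x3},{x2,x6},{x3,x5},{x3,x6},{x4,x6},{x5,x6},{x1,x2,x7},{x2,x3,x6},{x3,x4,x5},{x4,x5,x6}}
components per intersection:
  U1: {{x1},{x1,x2},{x1,x4},{x1,x5},{x1,x7},{x1,x2,x5},{x1,x2,x7},{x1,x4,x5}} {{x3},{x6},{x2,x3},{x2,x6},{x3,x4},{x3,x5},{x3,x6},{x4,x6},{x5,x6},{x2,x3,x6},{x3,x4,x5},{x4,x5,x6}}
  U2: {{x2},{x3},{x6},{x1,x2},{x2,x3},{x2,x4},{x2,x5},{x2,x6},{x2,x7},{x3,x4},{x3,x5},{x3,x6},{x4,x6},{x5,x6},{x1,x2,x5},{x1,x2,x7},{x2,x3,x6},{x3,x4,x5},{x4,x5,x6}}
  U3: {{x3},{x4},{x6},{x1,x4},{x2,x3},{x2,x4},{x2,x6},{x3,x4},{x3,x5},{x3,x6},{x4,x5},{x4,x6},{x5,x6},{x1,x4,x5},{x2,x3,x6},{x3,x4,x5},{x4,x5,x6}} {{x7},{x1,x7},{x2,x7},{x1,x2,x7}}
  U4: {{x2},{x5},{x6},{x1,x2},{x1,x5},{x2,x3},{x2,x4},{x2,x5},{x2,x6},{x2,x7},{x3,x5},{x3,x6},{x4,x5},{x4,x6},{x5,x6},{x1,x2,x5},{x1,x2,x7},{x1,x4,x5},{x2,x3,x6},{x3,x4,x5},{x4,x5,x6}}
  U12: {{x3},{x6},{x2,x3},{x2,x6},{x3,x4},{x3,x5},{x3,x6},{x4,x6},{x5,x6},{x2,x3,x6},{x3,x4,x5},{x4,x5,x6}} {{x1,x2},{x1,x2,x5},{x1,x2,x7}}
  U13: {{x3},{x6},{x2,x3},{x2,x6},{x3,x4},{x3,x5},{x3,x6},{x4,x6},{x5,x6},{x2,x3,x6},{x3,x4,x5},{x4,x5,x6}} {{x1,x4},{x1,x4,x5}} {{x1,x7},{x1,x2,x7}}
  U14: {{x6},{x2,x3},{x2,x6},{x3,x6},{x4,x6},{x5,x6},{x2,x3,x6},{x4,x5,x6}} {{x1,x2},{x1,x5},{x1,x2,x5},{x1,x2,x7},{x1,x4,x5}} {{x3,x5},{x3,x4,x5}}
  U23: {{x3},{x6},{x2,x3},{x2,x6},{x3,x4},{x3,x5},{x3,x6},{x4,x6},{x5,x6},{x2,x3,x6},{x3,x4,x5},{x4,x5,x6}} {{x2,x4}} {{x2,x7},{x1,x2,x7}}
  U24: {{x2},{x6},{x1,x2},{x2,x3},{x2,x4},{x2,x5},{x2,x6},{x2,x7},{x3,x6},{x4,x6},{x5,x6},{x1,x2,x5},{x1,x2,x7},{x2,x3,x6},{x4,x5,x6}} {{x3,x5},{x3,x4,x5}}
  U34: {{x6},{x2,x3},{x2,x6},{x3,x5},{x3,x6},{x4,x5},{x4,x6},{x5,x6},{x1,x4,x5},{x2,x3,x6},{x3,x4,x5},{x4,x5,x6}} {{x2,x4}} {{x2,x7},{x1,x2,x7}}
  U123: {{x3},{x6},{x2,x3},{x2,x6},{x3,x4},{x3,x5},{x3,x6},{x4,x6},{x5,x6},{x2,x3,x6},{x3,x4,x5},{x4,x5,x6}} {{x1,x2,x7}}
  U124: {{x6},{x2,x3},{x2,x6},{x3,x6},{x4,x6},{x5,x6},{x2,x3,x6},{x4,x5,x6}} {{x1,x2},{x1,x2,x5},{x1,x2,x7}} {{x3,x5},{x3,x4,x5}}
  U134: {{x6},{x2,x3},{x2,x6},{x3,x6},{x4,x6},{x5,x6},{x2,x3,x6},{x4,x5,x6}} {{x3,x5},{x3,x4,x5}} {{x1,x2,x7}} {{x1,x4,x5}}
  U234: {{x6},{x2,x3},{x2,x6},{x3,x6},{x4,x6},{x5,x6},{x2,x3,x6},{x4,x5,x6}} {{x2,x4}} {{x2,x7},{x1,x2,x7}} {{x3,x5},{x3,x4,x5}}
  U1234: {{x6},{x2,x3},{x2,x6},{x3,x6},{x4,x6},{x5,x6},{x2,x3,x6},{x4,x5,x6}} {{x3,x5},{x3,x4,x5}} {{x1,x2,x7}}
C dims 6,16,13,3; δ0: rk 5, SNF 1^5; δ1: rk 10, SNF 1^10; δ2: rk 3, SNF 1^3
Ȟ^0: (6−5)−0=1 ⇒ Z
Ȟ^1: (16−10)−5=1 ⇒ Z
Ȟ^2: (13−3)−10=0 ⇒ 0

Ȟ^0(U;F) ≅ Z; Ȟ^1(U;F) ≅ Z; Ȟ^2(U;F) ≅ 0


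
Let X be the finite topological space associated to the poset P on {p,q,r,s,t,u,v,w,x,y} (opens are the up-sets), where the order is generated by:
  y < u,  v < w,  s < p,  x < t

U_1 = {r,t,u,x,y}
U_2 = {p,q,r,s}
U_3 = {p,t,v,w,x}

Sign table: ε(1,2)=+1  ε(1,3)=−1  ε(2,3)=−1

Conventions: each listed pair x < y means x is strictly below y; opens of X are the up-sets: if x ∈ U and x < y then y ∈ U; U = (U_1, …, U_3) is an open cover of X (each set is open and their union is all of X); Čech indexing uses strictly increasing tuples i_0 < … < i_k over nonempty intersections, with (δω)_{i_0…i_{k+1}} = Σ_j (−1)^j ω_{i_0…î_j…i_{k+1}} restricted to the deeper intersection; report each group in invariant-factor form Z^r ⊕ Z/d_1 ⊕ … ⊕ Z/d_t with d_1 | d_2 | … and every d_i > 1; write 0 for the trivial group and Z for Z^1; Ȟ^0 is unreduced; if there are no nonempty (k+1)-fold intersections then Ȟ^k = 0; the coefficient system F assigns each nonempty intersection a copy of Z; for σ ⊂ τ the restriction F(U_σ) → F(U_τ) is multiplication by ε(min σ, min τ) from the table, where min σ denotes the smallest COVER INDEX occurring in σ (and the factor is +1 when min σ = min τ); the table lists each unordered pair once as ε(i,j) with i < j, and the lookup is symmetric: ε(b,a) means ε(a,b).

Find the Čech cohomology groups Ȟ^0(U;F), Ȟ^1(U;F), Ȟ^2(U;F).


nerve of the cover:
  U12={r} U13={t,x} U23={p}
C dims 3,3; δ0: rk 2, SNF 1^2
Ȟ^0 = (3 − 2) − 0 = 1, so Ȟ^0 ≅ Z
Ȟ^1 = (3 − 0) − 2 = 1, so Ȟ^1 ≅ Z
Ȟ^2 = (0 − 0) − 0 = 0, so Ȟ^2 ≅ 0

Ȟ^0(U;F) ≅ Z, Ȟ^1(U;F) ≅ Z and Ȟ^2(U;F) ≅ 0


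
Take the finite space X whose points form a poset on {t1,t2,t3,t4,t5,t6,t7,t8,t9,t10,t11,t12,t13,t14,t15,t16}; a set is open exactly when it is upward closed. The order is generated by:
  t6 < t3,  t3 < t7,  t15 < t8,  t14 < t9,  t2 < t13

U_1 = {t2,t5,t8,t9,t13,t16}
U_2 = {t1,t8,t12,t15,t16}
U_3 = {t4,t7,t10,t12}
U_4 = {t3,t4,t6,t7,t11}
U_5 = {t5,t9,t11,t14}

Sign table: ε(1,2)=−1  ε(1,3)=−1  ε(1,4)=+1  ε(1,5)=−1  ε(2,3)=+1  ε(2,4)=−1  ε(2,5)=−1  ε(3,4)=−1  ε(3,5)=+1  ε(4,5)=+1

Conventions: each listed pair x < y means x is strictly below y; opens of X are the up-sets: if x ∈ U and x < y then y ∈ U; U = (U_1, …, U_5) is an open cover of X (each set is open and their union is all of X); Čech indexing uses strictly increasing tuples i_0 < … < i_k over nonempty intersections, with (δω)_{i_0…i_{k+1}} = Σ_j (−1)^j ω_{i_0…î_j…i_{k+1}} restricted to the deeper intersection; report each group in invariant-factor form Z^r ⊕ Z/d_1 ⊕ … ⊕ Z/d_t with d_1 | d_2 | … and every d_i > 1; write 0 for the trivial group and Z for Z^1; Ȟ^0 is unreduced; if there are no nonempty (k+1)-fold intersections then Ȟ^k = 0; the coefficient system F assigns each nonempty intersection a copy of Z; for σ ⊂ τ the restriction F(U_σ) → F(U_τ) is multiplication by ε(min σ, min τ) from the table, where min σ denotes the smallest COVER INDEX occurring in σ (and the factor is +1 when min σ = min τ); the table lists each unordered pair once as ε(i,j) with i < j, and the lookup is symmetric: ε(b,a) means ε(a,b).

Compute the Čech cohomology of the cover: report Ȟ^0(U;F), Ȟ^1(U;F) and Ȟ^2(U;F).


Ȟ^0 = 0, Ȟ^1 = Z/2, Ȟ^2 = 0

nonempty intersections:
  U12={t8,t16} U15={t5,t9} U23={t12} U34={t4,t7} U45={t11}
C dims 5,5; δ0: rk 5, SNF 1^4·2
Ȟ^0: (5−5)−0=0 ⇒ 0
Ȟ^1: (5−0)−5=0 plus torsion [2] ⇒ Z/2
Ȟ^2: (0−0)−0=0 ⇒ 0


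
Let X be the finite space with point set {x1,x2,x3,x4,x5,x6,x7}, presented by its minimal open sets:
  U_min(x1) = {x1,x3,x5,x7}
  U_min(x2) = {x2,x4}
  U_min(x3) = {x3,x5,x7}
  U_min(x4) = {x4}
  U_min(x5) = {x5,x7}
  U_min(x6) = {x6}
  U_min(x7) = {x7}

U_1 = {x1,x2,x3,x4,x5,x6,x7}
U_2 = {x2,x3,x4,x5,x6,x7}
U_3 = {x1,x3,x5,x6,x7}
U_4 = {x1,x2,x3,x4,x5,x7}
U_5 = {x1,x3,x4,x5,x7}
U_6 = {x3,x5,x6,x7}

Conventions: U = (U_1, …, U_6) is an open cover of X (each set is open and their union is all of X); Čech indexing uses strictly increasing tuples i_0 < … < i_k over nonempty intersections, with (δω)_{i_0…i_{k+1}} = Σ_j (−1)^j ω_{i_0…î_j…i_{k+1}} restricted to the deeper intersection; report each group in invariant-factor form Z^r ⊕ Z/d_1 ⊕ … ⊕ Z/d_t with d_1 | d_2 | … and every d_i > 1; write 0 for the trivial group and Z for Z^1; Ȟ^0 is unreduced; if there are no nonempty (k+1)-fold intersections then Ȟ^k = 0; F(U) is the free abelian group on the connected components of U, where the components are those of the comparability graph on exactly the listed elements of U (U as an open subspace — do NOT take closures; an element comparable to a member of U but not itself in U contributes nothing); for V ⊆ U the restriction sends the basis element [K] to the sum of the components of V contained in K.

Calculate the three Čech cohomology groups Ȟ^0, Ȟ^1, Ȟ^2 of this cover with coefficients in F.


Ȟ^0 ≅ Z^3, Ȟ^1 ≅ 0, Ȟ^2 ≅ 0

nerve of the cover:
  U12={x2,x3,x4,x5,x6,x7} U13={x1,x3,x5,x6,x7} U14={x1,x2,x3,x4,x5,x7} U15={x1,x3,x4,x5,x7} U16={x3,x5,x6,x7} U23={x3,x5,x6,x7} U24={x2,x3,x4,x5,x7} U25={x3,x4,x5,x7} U26={x3,x5,x6,x7} U34={x1,x3,x5,x7} U35={x1,x3,x5,x7} U36={x3,x5,x6,x7} U45={x1,x3,x4,x5,x7} U46={x3,x5,x7} U56={x3,x5,x7}
  U123={x3,x5,x6,x7} U124={x2,x3,x4,x5,x7} U125={x3,x4,x5,x7} U126={x3,x5,x6,x7} U134={x1,x3,x5,x7} U135={x1,x3,x5,x7} U136={x3,x5,x6,x7} U145={x1,x3,x4,x5,x7} U146={x3,x5,x7} U156={x3,x5,x7} U234={x3,x5,x7} U235={x3,x5,x7} U236={x3,x5,x6,x7} U245={x3,x4,x5,x7} U246={x3,x5,x7} U256={x3,x5,x7} U345={x1,x3,x5,x7} U346={x3,x5,x7} U356={x3,x5,x7} U456={x3,x5,x7}
  U1234={x3,x5,x7} U1235={x3,x5,x7} U1236={x3,x5,x6,x7} U1245={x3,x4,x5,x7} U1246={x3,x5,x7} U1256={x3,x5,x7} U1345={x1,x3,x5,x7} U1346={x3,x5,x7} U1356={x3,x5,x7} U1456={x3,x5,x7} U2345={x3,x5,x7} U2346={x3,x5,x7} U2356={x3,x5,x7} U2456={x3,x5,x7} U3456={x3,x5,x7}
  U12345={x3,x5,x7} U12346={x3,x5,x7} U12356={x3,x5,x7} U12456={x3,x5,x7} U13456={x3,x5,x7} U23456={x3,x5,x7}
  U123456={x3,x5,x7}
components per intersection:
  U1: {x1,x3,x5,x7} {x2,x4} {x6}
  U2: {x2,x4} {x3,x5,x7} {x6}
  U3: {x1,x3,x5,x7} {x6}
  U4: {x1,x3,x5,x7} {x2,x4}
  U5: {x1,x3,x5,x7} {x4}
  U6: {x3,x5,x7} {x6}
  U12: {x2,x4} {x3,x5,x7} {x6}
  U13: {x1,x3,x5,x7} {x6}
  U14: {x1,x3,x5,x7} {x2,x4}
  U15: {x1,x3,x5,x7} {x4}
  U16: {x3,x5,x7} {x6}
  U23: {x3,x5,x7} {x6}
  U24: {x2,x4} {x3,x5,x7}
  U25: {x3,x5,x7} {x4}
  U26: {x3,x5,x7} {x6}
  U34: {x1,x3,x5,x7}
  U35: {x1,x3,x5,x7}
  U36: {x3,x5,x7} {x6}
  U45: {x1,x3,x5,x7} {x4}
  U46: {x3,x5,x7}
  U56: {x3,x5,x7}
  U123: {x3,x5,x7} {x6}
  U124: {x2,x4} {x3,x5,x7}
  U125: {x3,x5,x7} {x4}
  U126: {x3,x5,x7} {x6}
  U134: {x1,x3,x5,x7}
  U135: {x1,x3,x5,x7}
  U136: {x3,x5,x7} {x6}
  U145: {x1,x3,x5,x7} {x4}
  U146: {x3,x5,x7}
  U156: {x3,x5,x7}
  U234: {x3,x5,x7}
  U235: {x3,x5,x7}
  U236: {x3,x5,x7} {x6}
  U245: {x3,x5,x7} {x4}
  U246: {x3,x5,x7}
  U256: {x3,x5,x7}
  U345: {x1,x3,x5,x7}
  U346: {x3,x5,x7}
  U356: {x3,x5,x7}
  U456: {x3,x5,x7}
  U1234: {x3,x5,x7}
  U1235: {x3,x5,x7}
  U1236: {x3,x5,x7} {x6}
  U1245: {x3,x5,x7} {x4}
  U1246: {x3,x5,x7}
  U1256: {x3,x5,x7}
  U1345: {x1,x3,x5,x7}
  U1346: {x3,x5,x7}
  U1356: {x3,x5,x7}
  U1456: {x3,x5,x7}
  U2345: {x3,x5,x7}
  U2346: {x3,x5,x7}
  U2356: {x3,x5,x7}
  U2456: {x3,x5,x7}
  U3456: {x3,x5,x7}
  U12345: {x3,x5,x7}
  U12346: {x3,x5,x7}
  U12356: {x3,x5,x7}
  U12456: {x3,x5,x7}
  U13456: {x3,x5,x7}
  U23456: {x3,x5,x7}
  U123456: {x3,x5,x7}
C dims 14,27,28,17; δ0: rk 11, SNF 1^11; δ1: rk 16, SNF 1^16; δ2: rk 12, SNF 1^12
Ȟ^0 = (14 − 11) − 0 = 3, so Ȟ^0 ≅ Z^3
Ȟ^1 = (27 − 16) − 11 = 0, so Ȟ^1 ≅ 0
Ȟ^2 = (28 − 12) − 16 = 0, so Ȟ^2 ≅ 0


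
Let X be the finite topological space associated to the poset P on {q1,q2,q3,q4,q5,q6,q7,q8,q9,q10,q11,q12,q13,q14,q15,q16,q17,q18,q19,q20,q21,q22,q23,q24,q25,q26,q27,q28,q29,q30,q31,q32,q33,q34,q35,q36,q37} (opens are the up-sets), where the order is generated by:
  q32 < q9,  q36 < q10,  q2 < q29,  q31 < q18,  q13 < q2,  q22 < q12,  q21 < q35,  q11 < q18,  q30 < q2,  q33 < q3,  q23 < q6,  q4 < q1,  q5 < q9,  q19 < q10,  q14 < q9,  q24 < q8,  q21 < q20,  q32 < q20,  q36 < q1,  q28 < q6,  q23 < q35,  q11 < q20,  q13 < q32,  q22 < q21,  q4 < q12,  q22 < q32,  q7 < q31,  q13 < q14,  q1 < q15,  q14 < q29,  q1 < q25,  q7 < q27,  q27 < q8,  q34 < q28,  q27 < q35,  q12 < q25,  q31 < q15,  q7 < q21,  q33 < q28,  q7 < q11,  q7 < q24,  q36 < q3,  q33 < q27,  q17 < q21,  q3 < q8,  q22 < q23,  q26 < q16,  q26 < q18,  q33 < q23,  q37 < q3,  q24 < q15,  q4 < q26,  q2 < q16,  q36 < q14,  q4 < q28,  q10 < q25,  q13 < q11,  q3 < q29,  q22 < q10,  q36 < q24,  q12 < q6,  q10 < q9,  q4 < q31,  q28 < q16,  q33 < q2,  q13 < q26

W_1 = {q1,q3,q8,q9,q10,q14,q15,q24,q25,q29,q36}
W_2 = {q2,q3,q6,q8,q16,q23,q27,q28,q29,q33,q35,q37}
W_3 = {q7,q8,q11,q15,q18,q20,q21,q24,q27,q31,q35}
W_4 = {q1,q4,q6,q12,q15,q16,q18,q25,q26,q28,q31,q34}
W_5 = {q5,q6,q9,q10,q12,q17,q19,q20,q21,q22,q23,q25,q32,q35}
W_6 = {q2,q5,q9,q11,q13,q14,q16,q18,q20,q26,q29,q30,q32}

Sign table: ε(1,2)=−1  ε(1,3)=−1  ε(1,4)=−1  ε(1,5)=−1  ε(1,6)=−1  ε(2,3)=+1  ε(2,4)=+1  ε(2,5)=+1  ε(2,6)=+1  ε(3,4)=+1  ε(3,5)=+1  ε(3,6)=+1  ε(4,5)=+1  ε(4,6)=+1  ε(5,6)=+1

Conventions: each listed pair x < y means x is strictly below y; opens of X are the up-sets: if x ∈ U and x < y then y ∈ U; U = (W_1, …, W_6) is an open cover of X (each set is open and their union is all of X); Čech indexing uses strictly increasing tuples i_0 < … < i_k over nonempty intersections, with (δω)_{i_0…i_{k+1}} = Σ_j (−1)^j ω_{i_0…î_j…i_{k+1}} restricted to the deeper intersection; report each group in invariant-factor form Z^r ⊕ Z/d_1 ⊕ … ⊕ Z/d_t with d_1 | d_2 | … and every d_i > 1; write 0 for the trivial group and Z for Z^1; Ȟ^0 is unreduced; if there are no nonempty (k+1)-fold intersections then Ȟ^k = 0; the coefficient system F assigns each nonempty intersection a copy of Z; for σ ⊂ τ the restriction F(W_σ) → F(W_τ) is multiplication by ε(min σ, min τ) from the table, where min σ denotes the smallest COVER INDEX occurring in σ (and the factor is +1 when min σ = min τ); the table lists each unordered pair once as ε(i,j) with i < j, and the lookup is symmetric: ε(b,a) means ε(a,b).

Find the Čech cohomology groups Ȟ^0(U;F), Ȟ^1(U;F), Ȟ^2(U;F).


Ȟ^0 = Z; Ȟ^1 = 0; Ȟ^2 = Z/2

nerve simplices:
  W12={q3,q8,q29} W13={q8,q15,q24} W14={q1,q15,q25} W15={q9,q10,q25} W16={q9,q14,q29} W23={q8,q27,q35} W24={q6,q16,q28} W25={q6,q23,q35} W26={q2,q16,q29} W34={q15,q18,q31} W35={q20,q21,q35} W36={q11,q18,q20} W45={q6,q12,q25} W46={q16,q18,q26} W56={q5,q9,q20,q32}
  W123={q8} W126={q29} W134={q15} W145={q25} W156={q9} W235={q35} W245={q6} W246={q16} W346={q18} W356={q20}
C dims 6,15,10; δ0: rk 5, SNF 1^5; δ1: rk 10, SNF 1^9·2
degree 0: 6−5−0 = 1 → Ȟ^0 ≅ Z
degree 1: 15−10−5 = 0 → Ȟ^1 ≅ 0
degree 2: 10−0−10 = 0 plus torsion [2] → Ȟ^2 ≅ Z/2


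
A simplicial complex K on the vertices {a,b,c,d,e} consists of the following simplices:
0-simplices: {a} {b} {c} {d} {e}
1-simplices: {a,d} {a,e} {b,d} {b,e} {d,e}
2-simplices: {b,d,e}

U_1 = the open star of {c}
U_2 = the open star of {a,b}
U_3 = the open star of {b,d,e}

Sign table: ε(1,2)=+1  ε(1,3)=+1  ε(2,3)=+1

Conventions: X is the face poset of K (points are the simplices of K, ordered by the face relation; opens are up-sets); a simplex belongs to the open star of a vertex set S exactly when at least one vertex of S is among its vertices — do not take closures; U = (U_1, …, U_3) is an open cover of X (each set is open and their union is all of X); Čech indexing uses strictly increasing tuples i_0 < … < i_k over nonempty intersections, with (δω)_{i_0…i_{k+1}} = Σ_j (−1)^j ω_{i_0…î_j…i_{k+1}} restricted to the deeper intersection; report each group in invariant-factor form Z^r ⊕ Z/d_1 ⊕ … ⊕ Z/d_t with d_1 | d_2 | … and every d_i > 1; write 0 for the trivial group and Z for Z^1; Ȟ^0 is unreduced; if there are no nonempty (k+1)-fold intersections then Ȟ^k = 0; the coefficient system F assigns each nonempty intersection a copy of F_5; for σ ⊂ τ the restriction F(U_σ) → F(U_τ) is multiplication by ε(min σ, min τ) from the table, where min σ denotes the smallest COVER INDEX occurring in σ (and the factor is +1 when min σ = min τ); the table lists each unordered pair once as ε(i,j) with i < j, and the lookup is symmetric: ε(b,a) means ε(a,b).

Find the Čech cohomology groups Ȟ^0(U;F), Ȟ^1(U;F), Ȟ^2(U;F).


Ȟ^0 ≅ Z/5 ⊕ Z/5,  Ȟ^1 ≅ 0,  Ȟ^2 ≅ 0

nerve of the cover:
  U1={{c}} U2={{a},{b},{a,d},{a,e},{b,d},{b,e},{b,d,e}} U3={{b},{d},{e},{a,d},{a,e},{b,d},{b,e},{d,e},{b,d,e}}
  U23={{b},{a,d},{a,e},{b,d},{b,e},{b,d,e}}
C dims 3,1; δ0: rk_F5 1
Ȟ^0 = (3 − 1) − 0 = 2, so Ȟ^0 ≅ Z/5 ⊕ Z/5
Ȟ^1 = (1 − 0) − 1 = 0, so Ȟ^1 ≅ 0
Ȟ^2 = (0 − 0) − 0 = 0, so Ȟ^2 ≅ 0


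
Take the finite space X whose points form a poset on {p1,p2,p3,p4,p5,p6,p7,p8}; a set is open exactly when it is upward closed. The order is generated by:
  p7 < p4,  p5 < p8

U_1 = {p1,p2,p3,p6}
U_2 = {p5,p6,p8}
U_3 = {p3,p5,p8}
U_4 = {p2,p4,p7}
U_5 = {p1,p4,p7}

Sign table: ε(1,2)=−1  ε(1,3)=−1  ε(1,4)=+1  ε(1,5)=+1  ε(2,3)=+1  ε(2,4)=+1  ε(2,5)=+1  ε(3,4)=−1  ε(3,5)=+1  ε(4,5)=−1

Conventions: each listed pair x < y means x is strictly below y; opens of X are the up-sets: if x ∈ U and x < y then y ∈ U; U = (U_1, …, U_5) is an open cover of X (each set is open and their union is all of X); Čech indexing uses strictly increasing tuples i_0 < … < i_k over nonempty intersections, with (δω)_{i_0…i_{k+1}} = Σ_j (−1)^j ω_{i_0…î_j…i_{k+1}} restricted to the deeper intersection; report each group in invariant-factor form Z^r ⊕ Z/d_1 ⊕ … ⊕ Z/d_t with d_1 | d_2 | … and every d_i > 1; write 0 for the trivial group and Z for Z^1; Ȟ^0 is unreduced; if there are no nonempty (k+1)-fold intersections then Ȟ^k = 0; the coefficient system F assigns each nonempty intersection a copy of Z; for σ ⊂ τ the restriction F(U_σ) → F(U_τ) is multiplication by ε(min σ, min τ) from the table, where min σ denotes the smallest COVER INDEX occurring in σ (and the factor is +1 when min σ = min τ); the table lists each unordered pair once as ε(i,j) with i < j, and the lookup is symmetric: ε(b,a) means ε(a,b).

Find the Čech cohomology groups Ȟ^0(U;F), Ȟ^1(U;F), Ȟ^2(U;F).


Ȟ^0 = 0,  Ȟ^1 = Z ⊕ Z/2,  Ȟ^2 = 0

intersection data:
  U12={p6} U13={p3} U14={p2} U15={p1} U23={p5,p8} U45={p4,p7}
C dims 5,6; δ0: rk 5, SNF 1^4·2
Ȟ^0 = (5 − 5) − 0 = 0, so Ȟ^0 ≅ 0
Ȟ^1 = (6 − 0) − 5 = 1 plus torsion [2], so Ȟ^1 ≅ Z ⊕ Z/2
Ȟ^2 = (0 − 0) − 0 = 0, so Ȟ^2 ≅ 0
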